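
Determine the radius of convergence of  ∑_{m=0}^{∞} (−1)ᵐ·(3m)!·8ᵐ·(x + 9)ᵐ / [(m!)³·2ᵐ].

The ratio of consecutive coefficients is (3m+1)·(3m+2)·(3m+3)/(m+1)³ · 8/2 → 108.
Hence the series converges for |x + 9| < 1/(108) = 1/108, so the radius of convergence is 1/108.

R = 1/108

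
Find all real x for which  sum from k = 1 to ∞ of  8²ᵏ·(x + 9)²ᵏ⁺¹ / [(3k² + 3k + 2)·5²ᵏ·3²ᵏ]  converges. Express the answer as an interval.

The ratio of consecutive coefficients is [(3k² + 3k + 2)/(3(k+1)² + 3(k+1) + 2)] · 64/(25·9) → 64/225.
Successive powers of (x + 9) differ by 2, so the series converges when |x + 9|² · 64/225 < 1, i.e. |x + 9| < √(225/64) = 15/8. So R = 15/8.
At x = -57/8: absolute convergence follows by limit comparison with Σ 1/k².
Endpoint x = -87/8: absolute convergence follows by limit comparison with Σ 1/k².

[-87/8, -57/8]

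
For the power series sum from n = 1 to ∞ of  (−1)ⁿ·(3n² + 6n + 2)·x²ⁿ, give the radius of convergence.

R = 1

Apply the ratio test: |a_{n+1}| / |a_n| = (3(n+1)² + 6(n+1) + 2)/(3n² + 6n + 2), which tends to 1 as n → ∞.
Successive powers of x differ by 2, so the series converges when |x|² · 1 < 1, i.e. |x| < √(1) = 1. So R = 1.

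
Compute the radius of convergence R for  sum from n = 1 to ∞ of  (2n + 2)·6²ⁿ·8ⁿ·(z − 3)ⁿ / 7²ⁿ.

Apply the ratio test: |a_{n+1}| / |a_n| = [(2(n+1) + 2)/(2n + 2)] · 36·8/49, which tends to 288/49 as n → ∞.
Convergence for |z − 3| · 288/49 < 1, i.e. |z − 3| < 49/288. So R = 49/288.

R = 49/288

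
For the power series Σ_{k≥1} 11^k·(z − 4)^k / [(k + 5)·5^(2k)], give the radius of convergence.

R = 25/11

Ratio test: |a_{k+1}/a_k| = [(k + 5)/((k+1) + 5)] · 11/25 → 11/25 as k → ∞.
Hence the series converges for |z − 4| < 1/(11/25) = 25/11, so the radius of convergence is 25/11.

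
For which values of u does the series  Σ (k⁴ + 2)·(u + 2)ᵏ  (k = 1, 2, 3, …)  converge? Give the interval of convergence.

Ratio test: |a_{k+1}/a_k| = ((k+1)⁴ + 2)/(k⁴ + 2) → 1 as k → ∞.
Convergence for |u + 2| < 1, so R = 1.
At u = -1: the terms do not tend to 0, so the series diverges.
Endpoint u = -3: the k-th term does not approach 0; divergence by the term test.

(-3, -1)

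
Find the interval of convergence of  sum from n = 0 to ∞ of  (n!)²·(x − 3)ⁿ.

By the ratio test, |a_{n+1}/a_n| = (n+1)² → ∞.
The ratio grows without bound, so the series diverges whenever (x − 3) ≠ 0; it converges only at x = 3. R = 0.

{3}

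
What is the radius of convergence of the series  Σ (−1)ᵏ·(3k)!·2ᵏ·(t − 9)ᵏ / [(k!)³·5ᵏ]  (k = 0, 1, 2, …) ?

R = 5/54

Ratio test: |a_{k+1}/a_k| = (3k+1)·(3k+2)·(3k+3)/(k+1)³ · 2/5 → 54/5 as k → ∞.
Convergence for |t − 9| · 54/5 < 1, i.e. |t − 9| < 5/54. So R = 5/54.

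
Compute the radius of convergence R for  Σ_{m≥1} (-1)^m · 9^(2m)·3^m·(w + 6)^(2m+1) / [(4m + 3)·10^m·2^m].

R = 2√15/27

Ratio test: |a_{m+1}/a_m| = [(4m + 3)/(4(m+1) + 3)] · 81·3/(10·2) → 243/20 as m → ∞.
Successive powers of (w + 6) differ by 2, so the series converges when |w + 6|² · 243/20 < 1, i.e. |w + 6| < √(20/243). So R = 2√15/27.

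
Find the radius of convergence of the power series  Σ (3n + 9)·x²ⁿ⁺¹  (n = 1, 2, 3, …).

The ratio of consecutive coefficients is (3(n+1) + 9)/(3n + 9) → 1.
Writing y = x², the series in y has radius 1, so |x| < √(1) = 1 and R = 1.

R = 1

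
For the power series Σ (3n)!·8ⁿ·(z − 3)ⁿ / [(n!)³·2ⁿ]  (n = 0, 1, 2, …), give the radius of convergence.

By the ratio test, |a_{n+1}/a_n| = (3n+1)·(3n+2)·(3n+3)/(n+1)³ · 8/2 → 108.
The series converges when 108 · |z − 3| < 1, giving R = 1/108.

R = 1/108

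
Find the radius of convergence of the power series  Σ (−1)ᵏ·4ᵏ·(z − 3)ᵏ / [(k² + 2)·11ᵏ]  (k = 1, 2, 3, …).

Ratio test: |a_{k+1}/a_k| = [(k² + 2)/((k+1)² + 2)] · 4/11 → 4/11 as k → ∞.
Convergence for |z − 3| · 4/11 < 1, i.e. |z − 3| < 11/4. So R = 11/4.

R = 11/4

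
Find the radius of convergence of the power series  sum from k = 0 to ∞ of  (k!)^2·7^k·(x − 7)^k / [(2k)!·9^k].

R = 36/7

Ratio test: |a_{k+1}/a_k| = (k+1)²/[(2k+1)·(2k+2)] · 7/9 → 7/36 as k → ∞.
Hence the series converges for |x − 7| < 1/(7/36) = 36/7, so the radius of convergence is 36/7.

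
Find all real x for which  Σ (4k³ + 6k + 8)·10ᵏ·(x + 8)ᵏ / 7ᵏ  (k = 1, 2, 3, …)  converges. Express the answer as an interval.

By the ratio test, |a_{k+1}/a_k| = [(4(k+1)³ + 6(k+1) + 8)/(4k³ + 6k + 8)] · 10/7 → 10/7.
Hence the series converges for |x + 8| < 1/(10/7) = 7/10, so the radius of convergence is 7/10.
When x = -73/10, the terms do not tend to 0, so the series diverges.
Endpoint x = -87/10: the terms do not tend to 0, so the series diverges.

(-87/10, -73/10)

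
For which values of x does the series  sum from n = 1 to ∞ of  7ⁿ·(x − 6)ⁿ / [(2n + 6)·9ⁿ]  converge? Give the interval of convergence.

By the ratio test, |a_{n+1}/a_n| = [(2n + 6)/(2(n+1) + 6)] · 7/9 → 7/9.
The series converges when 7/9 · |x − 6| < 1, giving R = 9/7.
Endpoint x = 51/7: the terms are asymptotic to a nonzero constant times 1/n, so the series diverges by limit comparison with Σ 1/n.
When x = 33/7, an alternating series whose terms decrease to 0 in absolute value, so it converges by the Leibniz criterion.

[33/7, 51/7)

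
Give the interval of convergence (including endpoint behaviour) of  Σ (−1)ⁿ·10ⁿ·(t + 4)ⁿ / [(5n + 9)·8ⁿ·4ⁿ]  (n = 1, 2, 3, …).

By the ratio test, |a_{n+1}/a_n| = [(5n + 9)/(5(n+1) + 9)] · 10/(8·4) → 5/16.
Hence the series converges for |t + 4| < 1/(5/16) = 16/5, so the radius of convergence is 16/5.
At t = -4/5: an alternating series whose terms decrease to 0 in absolute value, so it converges by the Leibniz criterion.
At t = -36/5: the terms behave like c/n; limit comparison with the harmonic series gives divergence.

(-36/5, -4/5]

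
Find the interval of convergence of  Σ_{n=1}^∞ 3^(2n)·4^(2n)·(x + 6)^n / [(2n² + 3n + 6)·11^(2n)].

The ratio of consecutive coefficients is [(2n² + 3n + 6)/(2(n+1)² + 3(n+1) + 6)] · 9·16/121 → 144/121.
The series converges when 144/121 · |x + 6| < 1, giving R = 121/144.
Endpoint x = -743/144: the terms are on the order of 1/n², so the series converges absolutely by comparison with the p-series (p = 2 > 1).
At x = -985/144: the terms are on the order of 1/n², so the series converges absolutely by comparison with the p-series (p = 2 > 1).

[-985/144, -743/144]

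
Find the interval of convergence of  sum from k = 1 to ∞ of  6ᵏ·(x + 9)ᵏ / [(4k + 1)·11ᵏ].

[-65/6, -43/6)

The ratio of consecutive coefficients is [(4k + 1)/(4(k+1) + 1)] · 6/11 → 6/11.
Thus R = 1/(6/11) = 11/6.
Check x = -43/6: the terms are asymptotic to a nonzero constant times 1/k, so the series diverges by limit comparison with Σ 1/k.
Check x = -65/6: an alternating series whose terms decrease to 0 in absolute value, so it converges by the Leibniz criterion.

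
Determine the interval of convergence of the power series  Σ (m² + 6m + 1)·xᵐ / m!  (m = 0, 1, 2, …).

(−∞, ∞)

Apply the ratio test: |a_{m+1}| / |a_m| = ((m+1)² + 6(m+1) + 1)/(m² + 6m + 1) · 1/(m+1), which tends to 0 as m → ∞.
Since the limit is 0 < 1 for every x, the series converges on all of ℝ and R = ∞.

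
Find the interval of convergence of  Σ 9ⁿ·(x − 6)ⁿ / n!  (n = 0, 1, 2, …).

The ratio of consecutive coefficients is 9 · 1/(n+1) → 0.
The limit is 0, so the series converges for all x; R = ∞.

(−∞, ∞)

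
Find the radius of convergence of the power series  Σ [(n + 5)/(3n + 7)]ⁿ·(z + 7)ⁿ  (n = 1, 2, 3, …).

By the Cauchy root test, |a_n|^(1/n) = (n + 5)/(3n + 7) → 1/3.
Hence the series converges for |z + 7| < 1/(1/3) = 3, so the radius of convergence is 3.

R = 3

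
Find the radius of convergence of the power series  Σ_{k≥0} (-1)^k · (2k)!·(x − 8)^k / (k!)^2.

R = 1/4

By the ratio test, |a_{k+1}/a_k| = (2k+1)·(2k+2)/(k+1)² → 4.
Convergence for |x − 8| · 4 < 1, i.e. |x − 8| < 1/4. So R = 1/4.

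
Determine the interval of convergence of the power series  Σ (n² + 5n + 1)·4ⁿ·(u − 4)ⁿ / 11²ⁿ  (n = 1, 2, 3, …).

Apply the ratio test: |a_{n+1}| / |a_n| = [((n+1)² + 5(n+1) + 1)/(n² + 5n + 1)] · 4/121, which tends to 4/121 as n → ∞.
Convergence for |u − 4| · 4/121 < 1, i.e. |u − 4| < 121/4. So R = 121/4.
Endpoint u = 137/4: the terms have absolute value of order n², which does not tend to 0, so the series diverges by the divergence test.
When u = -105/4, the terms have absolute value of order n², which does not tend to 0, so the series diverges by the divergence test.

(-105/4, 137/4)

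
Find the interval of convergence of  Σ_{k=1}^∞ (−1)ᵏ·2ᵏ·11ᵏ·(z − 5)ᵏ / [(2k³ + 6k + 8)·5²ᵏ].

[85/22, 135/22]

Apply the ratio test: |a_{k+1}| / |a_k| = [(2k³ + 6k + 8)/(2(k+1)³ + 6(k+1) + 8)] · 2·11/25, which tends to 22/25 as k → ∞.
Thus R = 1/(22/25) = 25/22.
At z = 135/22: absolute convergence follows by limit comparison with Σ 1/k³.
When z = 85/22, absolute convergence follows by limit comparison with Σ 1/k³.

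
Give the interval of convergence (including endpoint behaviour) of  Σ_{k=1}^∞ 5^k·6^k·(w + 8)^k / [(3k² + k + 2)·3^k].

By the ratio test, |a_{k+1}/a_k| = [(3k² + k + 2)/(3(k+1)² + (k+1) + 2)] · 5·6/3 → 10.
Convergence for |w + 8| · 10 < 1, i.e. |w + 8| < 1/10. So R = 1/10.
Endpoint w = -79/10: the terms are on the order of 1/k², so the series converges absolutely by comparison with the p-series (p = 2 > 1).
Check w = -81/10: absolute convergence follows by limit comparison with Σ 1/k².

[-81/10, -79/10]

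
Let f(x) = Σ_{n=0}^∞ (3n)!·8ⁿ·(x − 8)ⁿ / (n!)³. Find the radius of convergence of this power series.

R = 1/216

By the ratio test, |a_{n+1}/a_n| = (3n+1)·(3n+2)·(3n+3)/(n+1)³ · 8 → 216.
Hence the series converges for |x − 8| < 1/(216) = 1/216, so the radius of convergence is 1/216.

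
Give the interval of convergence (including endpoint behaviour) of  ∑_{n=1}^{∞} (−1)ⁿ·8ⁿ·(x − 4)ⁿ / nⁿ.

Applying the root test, |a_n|^(1/n) = 8/n → 0.
Since the n-th root of |a_n| tends to 0, the series converges for all real x; R = ∞.

(−∞, ∞)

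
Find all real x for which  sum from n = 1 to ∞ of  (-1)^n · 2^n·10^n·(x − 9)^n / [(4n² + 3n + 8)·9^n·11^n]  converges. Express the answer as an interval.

[81/20, 279/20]

The ratio of consecutive coefficients is [(4n² + 3n + 8)/(4(n+1)² + 3(n+1) + 8)] · 2·10/(9·11) → 20/99.
Convergence for |x − 9| · 20/99 < 1, i.e. |x − 9| < 99/20. So R = 99/20.
When x = 279/20, absolute convergence follows by limit comparison with Σ 1/n².
Endpoint x = 81/20: the series is dominated by a constant times Σ 1/n², which converges (p = 2 > 1).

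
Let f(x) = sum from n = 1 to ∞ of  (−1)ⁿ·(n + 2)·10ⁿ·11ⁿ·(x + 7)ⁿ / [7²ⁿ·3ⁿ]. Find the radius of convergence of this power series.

R = 147/110

Apply the ratio test: |a_{n+1}| / |a_n| = [((n+1) + 2)/(n + 2)] · 10·11/(49·3), which tends to 110/147 as n → ∞.
Thus R = 1/(110/147) = 147/110.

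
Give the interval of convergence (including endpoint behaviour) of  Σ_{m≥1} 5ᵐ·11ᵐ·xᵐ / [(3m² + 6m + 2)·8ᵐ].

[-8/55, 8/55]

Ratio test: |a_{m+1}/a_m| = [(3m² + 6m + 2)/(3(m+1)² + 6(m+1) + 2)] · 5·11/8 → 55/8 as m → ∞.
Convergence for |x| · 55/8 < 1, i.e. |x| < 8/55. So R = 8/55.
Check x = 8/55: the terms are on the order of 1/m², so the series converges absolutely by comparison with the p-series (p = 2 > 1).
Check x = -8/55: absolute convergence follows by limit comparison with Σ 1/m².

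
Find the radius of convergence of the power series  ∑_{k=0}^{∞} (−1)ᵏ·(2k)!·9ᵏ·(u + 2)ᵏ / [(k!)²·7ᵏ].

R = 7/36

Apply the ratio test: |a_{k+1}| / |a_k| = (2k+1)·(2k+2)/(k+1)² · 9/7, which tends to 36/7 as k → ∞.
Hence the series converges for |u + 2| < 1/(36/7) = 7/36, so the radius of convergence is 7/36.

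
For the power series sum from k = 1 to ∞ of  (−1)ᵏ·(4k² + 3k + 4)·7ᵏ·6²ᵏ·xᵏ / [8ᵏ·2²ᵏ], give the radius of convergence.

R = 8/63

Ratio test: |a_{k+1}/a_k| = [(4(k+1)² + 3(k+1) + 4)/(4k² + 3k + 4)] · 7·36/(8·4) → 63/8 as k → ∞.
Hence the series converges for |x| < 1/(63/8) = 8/63, so the radius of convergence is 8/63.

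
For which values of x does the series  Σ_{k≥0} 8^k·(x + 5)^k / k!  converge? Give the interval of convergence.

Apply the ratio test: |a_{k+1}| / |a_k| = 8 · 1/(k+1), which tends to 0 as k → ∞.
The ratio tends to 0 regardless of x, hence R = ∞.

(−∞, ∞)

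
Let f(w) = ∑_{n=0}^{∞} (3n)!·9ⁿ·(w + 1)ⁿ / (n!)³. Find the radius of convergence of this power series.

Ratio test: |a_{n+1}/a_n| = (3n+1)·(3n+2)·(3n+3)/(n+1)³ · 9 → 243 as n → ∞.
Hence the series converges for |w + 1| < 1/(243) = 1/243, so the radius of convergence is 1/243.

R = 1/243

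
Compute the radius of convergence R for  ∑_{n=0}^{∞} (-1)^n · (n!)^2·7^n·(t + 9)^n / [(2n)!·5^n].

R = 20/7

By the ratio test, |a_{n+1}/a_n| = (n+1)²/[(2n+1)·(2n+2)] · 7/5 → 7/20.
The series converges when 7/20 · |t + 9| < 1, giving R = 20/7.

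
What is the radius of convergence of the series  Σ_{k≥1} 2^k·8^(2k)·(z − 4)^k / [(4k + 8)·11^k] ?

By the ratio test, |a_{k+1}/a_k| = [(4k + 8)/(4(k+1) + 8)] · 2·64/11 → 128/11.
Hence the series converges for |z − 4| < 1/(128/11) = 11/128, so the radius of convergence is 11/128.

R = 11/128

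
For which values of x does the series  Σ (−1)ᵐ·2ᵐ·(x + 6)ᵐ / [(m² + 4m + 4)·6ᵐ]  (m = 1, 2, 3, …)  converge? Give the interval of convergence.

Ratio test: |a_{m+1}/a_m| = [(m² + 4m + 4)/((m+1)² + 4(m+1) + 4)] · 2/6 → 1/3 as m → ∞.
The series converges when 1/3 · |x + 6| < 1, giving R = 3.
At x = -3: the terms are on the order of 1/m², so the series converges absolutely by comparison with the p-series (p = 2 > 1).
Check x = -9: absolute convergence follows by limit comparison with Σ 1/m².

[-9, -3]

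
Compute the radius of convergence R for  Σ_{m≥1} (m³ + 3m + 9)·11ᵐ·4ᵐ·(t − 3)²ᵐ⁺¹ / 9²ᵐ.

The ratio of consecutive coefficients is [((m+1)³ + 3(m+1) + 9)/(m³ + 3m + 9)] · 11·4/81 → 44/81.
Writing y = (t − 3)², the series in y has radius 81/44, so |t − 3| < √(81/44) and R = 9√11/22.

R = 9√11/22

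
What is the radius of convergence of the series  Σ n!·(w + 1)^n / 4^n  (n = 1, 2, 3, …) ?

By the ratio test, |a_{n+1}/a_n| = (n+1) · 1/4 → ∞.
The ratio grows without bound, so the series diverges whenever (w + 1) ≠ 0; it converges only at w = -1. R = 0.

R = 0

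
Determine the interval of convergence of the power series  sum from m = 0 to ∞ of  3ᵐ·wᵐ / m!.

Ratio test: |a_{m+1}/a_m| = 3 · 1/(m+1) → 0 as m → ∞.
Since the limit is 0 < 1 for every w, the series converges on all of ℝ and R = ∞.

(−∞, ∞)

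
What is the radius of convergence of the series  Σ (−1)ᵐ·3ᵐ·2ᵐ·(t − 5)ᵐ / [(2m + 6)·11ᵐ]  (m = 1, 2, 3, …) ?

R = 11/6

The ratio of consecutive coefficients is [(2m + 6)/(2(m+1) + 6)] · 3·2/11 → 6/11.
Convergence for |t − 5| · 6/11 < 1, i.e. |t − 5| < 11/6. So R = 11/6.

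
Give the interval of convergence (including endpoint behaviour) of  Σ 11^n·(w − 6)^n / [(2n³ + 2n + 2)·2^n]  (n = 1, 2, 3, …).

By the ratio test, |a_{n+1}/a_n| = [(2n³ + 2n + 2)/(2(n+1)³ + 2(n+1) + 2)] · 11/2 → 11/2.
Thus R = 1/(11/2) = 2/11.
At w = 68/11: absolute convergence follows by limit comparison with Σ 1/n³.
At w = 64/11: absolute convergence follows by limit comparison with Σ 1/n³.

[64/11, 68/11]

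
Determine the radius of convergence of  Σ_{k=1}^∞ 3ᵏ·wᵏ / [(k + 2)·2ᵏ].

The ratio of consecutive coefficients is [(k + 2)/((k+1) + 2)] · 3/2 → 3/2.
Thus R = 1/(3/2) = 2/3.

R = 2/3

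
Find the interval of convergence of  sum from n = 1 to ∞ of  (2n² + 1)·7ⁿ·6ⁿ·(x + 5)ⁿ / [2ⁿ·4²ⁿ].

The ratio of consecutive coefficients is [(2(n+1)² + 1)/(2n² + 1)] · 7·6/(2·16) → 21/16.
Convergence for |x + 5| · 21/16 < 1, i.e. |x + 5| < 16/21. So R = 16/21.
When x = -89/21, the terms do not tend to 0, so the series diverges.
Check x = -121/21: the terms do not tend to 0, so the series diverges.

(-121/21, -89/21)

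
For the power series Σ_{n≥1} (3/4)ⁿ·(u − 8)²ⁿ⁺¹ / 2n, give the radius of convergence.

By the ratio test, |a_{n+1}/a_n| = [2n/2(n+1)] · 3/4 → 3/4.
Since the exponent of (u − 8) increases by 2 each term, convergence requires |u − 8|² < 4/3, hence R = 2√3/3.

R = 2√3/3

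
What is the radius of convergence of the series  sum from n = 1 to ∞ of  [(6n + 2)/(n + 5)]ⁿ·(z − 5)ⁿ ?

Root test: |a_n|^(1/n) = (6n + 2)/(n + 5) → 6.
Hence the series converges for |z − 5| < 1/(6) = 1/6, so the radius of convergence is 1/6.

R = 1/6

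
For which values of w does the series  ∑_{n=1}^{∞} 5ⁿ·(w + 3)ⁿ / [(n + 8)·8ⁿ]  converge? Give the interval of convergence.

By the ratio test, |a_{n+1}/a_n| = [(n + 8)/((n+1) + 8)] · 5/8 → 5/8.
Convergence for |w + 3| · 5/8 < 1, i.e. |w + 3| < 8/5. So R = 8/5.
Endpoint w = -7/5: the terms are asymptotic to a nonzero constant times 1/n, so the series diverges by limit comparison with Σ 1/n.
Endpoint w = -23/5: convergence follows from the alternating series test (terms decrease monotonically to 0).

[-23/5, -7/5)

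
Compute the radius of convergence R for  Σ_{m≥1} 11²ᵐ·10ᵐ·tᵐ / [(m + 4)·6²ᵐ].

By the ratio test, |a_{m+1}/a_m| = [(m + 4)/((m+1) + 4)] · 121·10/36 → 605/18.
The series converges when 605/18 · |t| < 1, giving R = 18/605.

R = 18/605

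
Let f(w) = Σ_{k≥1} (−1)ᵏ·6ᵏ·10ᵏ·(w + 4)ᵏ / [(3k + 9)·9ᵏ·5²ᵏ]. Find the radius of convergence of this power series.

R = 15/4

Apply the ratio test: |a_{k+1}| / |a_k| = [(3k + 9)/(3(k+1) + 9)] · 6·10/(9·25), which tends to 4/15 as k → ∞.
The series converges when 4/15 · |w + 4| < 1, giving R = 15/4.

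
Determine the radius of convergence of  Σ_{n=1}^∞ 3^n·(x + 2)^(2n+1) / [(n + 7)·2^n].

R = √6/3

By the ratio test, |a_{n+1}/a_n| = [(n + 7)/((n+1) + 7)] · 3/2 → 3/2.
Successive powers of (x + 2) differ by 2, so the series converges when |x + 2|² · 3/2 < 1, i.e. |x + 2| < √(2/3). So R = √6/3.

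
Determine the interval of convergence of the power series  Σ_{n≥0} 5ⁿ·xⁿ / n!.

By the ratio test, |a_{n+1}/a_n| = 5 · 1/(n+1) → 0.
The ratio tends to 0 regardless of x, hence R = ∞.

(−∞, ∞)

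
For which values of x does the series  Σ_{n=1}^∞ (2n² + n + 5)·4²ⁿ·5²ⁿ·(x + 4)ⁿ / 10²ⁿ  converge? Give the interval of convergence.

Apply the ratio test: |a_{n+1}| / |a_n| = [(2(n+1)² + (n+1) + 5)/(2n² + n + 5)] · 16·25/100, which tends to 4 as n → ∞.
Hence the series converges for |x + 4| < 1/(4) = 1/4, so the radius of convergence is 1/4.
Endpoint x = -15/4: the n-th term does not approach 0; divergence by the term test.
At x = -17/4: the terms do not tend to 0, so the series diverges.

(-17/4, -15/4)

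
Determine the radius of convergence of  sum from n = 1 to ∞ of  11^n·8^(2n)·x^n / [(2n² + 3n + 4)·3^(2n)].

Apply the ratio test: |a_{n+1}| / |a_n| = [(2n² + 3n + 4)/(2(n+1)² + 3(n+1) + 4)] · 11·64/9, which tends to 704/9 as n → ∞.
Hence the series converges for |x| < 1/(704/9) = 9/704, so the radius of convergence is 9/704.

R = 9/704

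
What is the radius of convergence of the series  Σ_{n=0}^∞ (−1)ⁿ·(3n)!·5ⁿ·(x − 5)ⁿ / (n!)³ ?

The ratio of consecutive coefficients is (3n+1)·(3n+2)·(3n+3)/(n+1)³ · 5 → 135.
Convergence for |x − 5| · 135 < 1, i.e. |x − 5| < 1/135. So R = 1/135.

R = 1/135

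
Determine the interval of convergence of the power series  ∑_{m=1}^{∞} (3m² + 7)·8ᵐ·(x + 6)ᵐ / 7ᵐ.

Ratio test: |a_{m+1}/a_m| = [(3(m+1)² + 7)/(3m² + 7)] · 8/7 → 8/7 as m → ∞.
Hence the series converges for |x + 6| < 1/(8/7) = 7/8, so the radius of convergence is 7/8.
Endpoint x = -41/8: the terms have absolute value of order m², which does not tend to 0, so the series diverges by the divergence test.
Check x = -55/8: the terms have absolute value of order m², which does not tend to 0, so the series diverges by the divergence test.

(-55/8, -41/8)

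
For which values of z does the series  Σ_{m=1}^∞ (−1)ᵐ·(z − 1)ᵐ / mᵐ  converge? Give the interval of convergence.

By the Cauchy root test, |a_m|^(1/m) = 1/m → 0.
Since the m-th root of |a_m| tends to 0, the series converges for all real z; R = ∞.

(−∞, ∞)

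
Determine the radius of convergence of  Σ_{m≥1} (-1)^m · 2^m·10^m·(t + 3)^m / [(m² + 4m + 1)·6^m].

The ratio of consecutive coefficients is [(m² + 4m + 1)/((m+1)² + 4(m+1) + 1)] · 2·10/6 → 10/3.
The series converges when 10/3 · |t + 3| < 1, giving R = 3/10.

R = 3/10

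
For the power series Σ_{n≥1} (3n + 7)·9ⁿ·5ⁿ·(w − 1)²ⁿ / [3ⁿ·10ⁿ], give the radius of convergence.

Apply the ratio test: |a_{n+1}| / |a_n| = [(3(n+1) + 7)/(3n + 7)] · 9·5/(3·10), which tends to 3/2 as n → ∞.
Since the exponent of (w − 1) increases by 2 each term, convergence requires |w − 1|² < 2/3, hence R = √6/3.

R = √6/3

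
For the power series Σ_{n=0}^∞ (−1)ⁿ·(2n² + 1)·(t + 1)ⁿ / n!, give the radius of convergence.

By the ratio test, |a_{n+1}/a_n| = (2(n+1)² + 1)/(2n² + 1) · 1/(n+1) → 0.
The ratio tends to 0 regardless of t, hence R = ∞.

R = ∞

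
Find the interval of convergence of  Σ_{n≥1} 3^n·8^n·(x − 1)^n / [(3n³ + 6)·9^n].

[5/8, 11/8]

The ratio of consecutive coefficients is [(3n³ + 6)/(3(n+1)³ + 6)] · 3·8/9 → 8/3.
Hence the series converges for |x − 1| < 1/(8/3) = 3/8, so the radius of convergence is 3/8.
Endpoint x = 11/8: the series is dominated by a constant times Σ 1/n³, which converges (p = 3 > 1).
At x = 5/8: the series is dominated by a constant times Σ 1/n³, which converges (p = 3 > 1).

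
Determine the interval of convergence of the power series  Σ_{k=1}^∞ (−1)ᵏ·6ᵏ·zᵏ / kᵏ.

Applying the root test, |a_k|^(1/k) = 6/k → 0.
The limit is 0 for every z, so R = ∞.

(−∞, ∞)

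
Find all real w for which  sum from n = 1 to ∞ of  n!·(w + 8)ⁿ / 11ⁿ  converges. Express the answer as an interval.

{-8}

By the ratio test, |a_{n+1}/a_n| = (n+1) · 1/11 → ∞.
Since the ratio → ∞, the series diverges for every w ≠ -8, and R = 0.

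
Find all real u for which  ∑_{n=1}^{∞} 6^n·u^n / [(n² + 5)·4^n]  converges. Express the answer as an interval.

The ratio of consecutive coefficients is [(n² + 5)/((n+1)² + 5)] · 6/4 → 3/2.
Hence the series converges for |u| < 1/(3/2) = 2/3, so the radius of convergence is 2/3.
Check u = 2/3: the terms are on the order of 1/n², so the series converges absolutely by comparison with the p-series (p = 2 > 1).
Endpoint u = -2/3: the terms are on the order of 1/n², so the series converges absolutely by comparison with the p-series (p = 2 > 1).

[-2/3, 2/3]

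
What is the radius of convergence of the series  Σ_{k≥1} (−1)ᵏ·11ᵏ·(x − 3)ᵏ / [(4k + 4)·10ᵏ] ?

By the ratio test, |a_{k+1}/a_k| = [(4k + 4)/(4(k+1) + 4)] · 11/10 → 11/10.
Convergence for |x − 3| · 11/10 < 1, i.e. |x − 3| < 10/11. So R = 10/11.

R = 10/11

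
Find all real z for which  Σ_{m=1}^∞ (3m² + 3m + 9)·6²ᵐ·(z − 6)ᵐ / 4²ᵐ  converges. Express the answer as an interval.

Ratio test: |a_{m+1}/a_m| = [(3(m+1)² + 3(m+1) + 9)/(3m² + 3m + 9)] · 36/16 → 9/4 as m → ∞.
Thus R = 1/(9/4) = 4/9.
When z = 58/9, the m-th term does not approach 0; divergence by the term test.
Check z = 50/9: the terms have absolute value of order m², which does not tend to 0, so the series diverges by the divergence test.

(50/9, 58/9)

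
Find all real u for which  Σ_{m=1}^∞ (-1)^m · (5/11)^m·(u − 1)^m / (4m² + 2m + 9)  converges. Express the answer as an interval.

By the ratio test, |a_{m+1}/a_m| = [(4m² + 2m + 9)/(4(m+1)² + 2(m+1) + 9)] · 5/11 → 5/11.
Thus R = 1/(5/11) = 11/5.
When u = 16/5, the terms are on the order of 1/m², so the series converges absolutely by comparison with the p-series (p = 2 > 1).
At u = -6/5: absolute convergence follows by limit comparison with Σ 1/m².

[-6/5, 16/5]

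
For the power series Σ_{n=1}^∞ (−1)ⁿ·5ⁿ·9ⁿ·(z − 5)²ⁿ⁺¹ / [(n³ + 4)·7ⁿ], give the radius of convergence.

Ratio test: |a_{n+1}/a_n| = [(n³ + 4)/((n+1)³ + 4)] · 5·9/7 → 45/7 as n → ∞.
Since the exponent of (z − 5) increases by 2 each term, convergence requires |z − 5|² < 7/45, hence R = √35/15.

R = √35/15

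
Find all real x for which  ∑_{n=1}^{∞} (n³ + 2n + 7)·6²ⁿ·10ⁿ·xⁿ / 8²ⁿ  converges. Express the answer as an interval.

Apply the ratio test: |a_{n+1}| / |a_n| = [((n+1)³ + 2(n+1) + 7)/(n³ + 2n + 7)] · 36·10/64, which tends to 45/8 as n → ∞.
Hence the series converges for |x| < 1/(45/8) = 8/45, so the radius of convergence is 8/45.
At x = 8/45: the n-th term does not approach 0; divergence by the term test.
At x = -8/45: the terms do not tend to 0, so the series diverges.

(-8/45, 8/45)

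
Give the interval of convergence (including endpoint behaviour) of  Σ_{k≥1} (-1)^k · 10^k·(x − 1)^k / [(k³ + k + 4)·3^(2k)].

[1/10, 19/10]

By the ratio test, |a_{k+1}/a_k| = [(k³ + k + 4)/((k+1)³ + (k+1) + 4)] · 10/9 → 10/9.
The series converges when 10/9 · |x − 1| < 1, giving R = 9/10.
At x = 19/10: the terms are on the order of 1/k³, so the series converges absolutely by comparison with the p-series (p = 3 > 1).
When x = 1/10, absolute convergence follows by limit comparison with Σ 1/k³.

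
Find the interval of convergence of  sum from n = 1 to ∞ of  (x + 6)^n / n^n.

(−∞, ∞)

Applying the root test, |a_n|^(1/n) = 1/n → 0.
Since the n-th root of |a_n| tends to 0, the series converges for all real x; R = ∞.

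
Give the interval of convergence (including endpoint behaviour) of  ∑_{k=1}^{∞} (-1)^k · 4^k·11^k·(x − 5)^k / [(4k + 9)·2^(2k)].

(54/11, 56/11]

By the ratio test, |a_{k+1}/a_k| = [(4k + 9)/(4(k+1) + 9)] · 4·11/4 → 11.
The series converges when 11 · |x − 5| < 1, giving R = 1/11.
Check x = 56/11: the terms alternate in sign and decrease monotonically to 0 in absolute value (size ~ c/k), so the alternating series test gives convergence.
Check x = 54/11: the terms are asymptotic to a nonzero constant times 1/k, so the series diverges by limit comparison with Σ 1/k.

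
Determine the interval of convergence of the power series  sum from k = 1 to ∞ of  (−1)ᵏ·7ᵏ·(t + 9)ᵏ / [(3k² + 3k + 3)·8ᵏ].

[-71/7, -55/7]

Ratio test: |a_{k+1}/a_k| = [(3k² + 3k + 3)/(3(k+1)² + 3(k+1) + 3)] · 7/8 → 7/8 as k → ∞.
The series converges when 7/8 · |t + 9| < 1, giving R = 8/7.
Check t = -55/7: the terms are on the order of 1/k², so the series converges absolutely by comparison with the p-series (p = 2 > 1).
At t = -71/7: the terms are on the order of 1/k², so the series converges absolutely by comparison with the p-series (p = 2 > 1).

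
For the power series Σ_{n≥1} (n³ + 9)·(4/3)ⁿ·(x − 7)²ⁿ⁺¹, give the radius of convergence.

R = √3/2

The ratio of consecutive coefficients is [((n+1)³ + 9)/(n³ + 9)] · 4/3 → 4/3.
Since the exponent of (x − 7) increases by 2 each term, convergence requires |x − 7|² < 3/4, hence R = √3/2.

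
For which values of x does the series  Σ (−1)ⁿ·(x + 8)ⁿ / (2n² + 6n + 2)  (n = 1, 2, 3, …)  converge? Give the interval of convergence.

[-9, -7]

Apply the ratio test: |a_{n+1}| / |a_n| = (2n² + 6n + 2)/(2(n+1)² + 6(n+1) + 2), which tends to 1 as n → ∞.
Hence R = 1.
Endpoint x = -7: the terms are on the order of 1/n², so the series converges absolutely by comparison with the p-series (p = 2 > 1).
At x = -9: the series is dominated by a constant times Σ 1/n², which converges (p = 2 > 1).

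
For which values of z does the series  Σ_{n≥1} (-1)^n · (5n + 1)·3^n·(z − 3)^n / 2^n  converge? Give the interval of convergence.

By the ratio test, |a_{n+1}/a_n| = [(5(n+1) + 1)/(5n + 1)] · 3/2 → 3/2.
Convergence for |z − 3| · 3/2 < 1, i.e. |z − 3| < 2/3. So R = 2/3.
Endpoint z = 11/3: the terms have absolute value of order n, which does not tend to 0, so the series diverges by the divergence test.
Endpoint z = 7/3: the n-th term does not approach 0; divergence by the term test.

(7/3, 11/3)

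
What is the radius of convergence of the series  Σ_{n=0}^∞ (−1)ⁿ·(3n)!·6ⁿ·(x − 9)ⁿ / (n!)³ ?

The ratio of consecutive coefficients is (3n+1)·(3n+2)·(3n+3)/(n+1)³ · 6 → 162.
Hence the series converges for |x − 9| < 1/(162) = 1/162, so the radius of convergence is 1/162.

R = 1/162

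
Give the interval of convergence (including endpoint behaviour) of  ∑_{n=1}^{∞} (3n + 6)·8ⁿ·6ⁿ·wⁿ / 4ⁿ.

(-1/12, 1/12)

Ratio test: |a_{n+1}/a_n| = [(3(n+1) + 6)/(3n + 6)] · 8·6/4 → 12 as n → ∞.
The series converges when 12 · |w| < 1, giving R = 1/12.
At w = 1/12: the terms have absolute value of order n, which does not tend to 0, so the series diverges by the divergence test.
Endpoint w = -1/12: the n-th term does not approach 0; divergence by the term test.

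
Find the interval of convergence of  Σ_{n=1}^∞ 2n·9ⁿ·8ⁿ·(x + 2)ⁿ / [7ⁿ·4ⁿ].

(-43/18, -29/18)

By the ratio test, |a_{n+1}/a_n| = [2(n+1)/2n] · 9·8/(7·4) → 18/7.
The series converges when 18/7 · |x + 2| < 1, giving R = 7/18.
Check x = -29/18: the terms have absolute value of order n, which does not tend to 0, so the series diverges by the divergence test.
At x = -43/18: the n-th term does not approach 0; divergence by the term test.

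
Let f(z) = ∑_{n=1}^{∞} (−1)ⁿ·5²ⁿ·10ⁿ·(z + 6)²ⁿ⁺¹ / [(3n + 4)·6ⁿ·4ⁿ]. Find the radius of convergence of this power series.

R = 2√15/25

By the ratio test, |a_{n+1}/a_n| = [(3n + 4)/(3(n+1) + 4)] · 25·10/(6·4) → 125/12.
Writing y = (z + 6)², the series in y has radius 12/125, so |z + 6| < √(12/125) and R = 2√15/25.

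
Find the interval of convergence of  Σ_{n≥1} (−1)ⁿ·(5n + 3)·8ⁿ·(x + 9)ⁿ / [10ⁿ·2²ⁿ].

(-14, -4)

Apply the ratio test: |a_{n+1}| / |a_n| = [(5(n+1) + 3)/(5n + 3)] · 8/(10·4), which tends to 1/5 as n → ∞.
Thus R = 1/(1/5) = 5.
Endpoint x = -4: the terms have absolute value of order n, which does not tend to 0, so the series diverges by the divergence test.
Endpoint x = -14: the n-th term does not approach 0; divergence by the term test.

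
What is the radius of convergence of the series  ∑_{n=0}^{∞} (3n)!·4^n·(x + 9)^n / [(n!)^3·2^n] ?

R = 1/54

Apply the ratio test: |a_{n+1}| / |a_n| = (3n+1)·(3n+2)·(3n+3)/(n+1)³ · 4/2, which tends to 54 as n → ∞.
Hence the series converges for |x + 9| < 1/(54) = 1/54, so the radius of convergence is 1/54.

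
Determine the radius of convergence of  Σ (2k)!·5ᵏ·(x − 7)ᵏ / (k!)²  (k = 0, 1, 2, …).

Ratio test: |a_{k+1}/a_k| = (2k+1)·(2k+2)/(k+1)² · 5 → 20 as k → ∞.
Convergence for |x − 7| · 20 < 1, i.e. |x − 7| < 1/20. So R = 1/20.

R = 1/20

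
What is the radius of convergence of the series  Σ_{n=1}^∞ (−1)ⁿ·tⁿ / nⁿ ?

R = ∞

Applying the root test, |a_n|^(1/n) = 1/n → 0.
The limit is 0 for every t, so R = ∞.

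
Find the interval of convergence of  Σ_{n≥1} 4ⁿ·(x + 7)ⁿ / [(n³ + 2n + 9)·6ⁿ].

Ratio test: |a_{n+1}/a_n| = [(n³ + 2n + 9)/((n+1)³ + 2(n+1) + 9)] · 4/6 → 2/3 as n → ∞.
The series converges when 2/3 · |x + 7| < 1, giving R = 3/2.
Check x = -11/2: the terms are on the order of 1/n³, so the series converges absolutely by comparison with the p-series (p = 3 > 1).
When x = -17/2, the series is dominated by a constant times Σ 1/n³, which converges (p = 3 > 1).

[-17/2, -11/2]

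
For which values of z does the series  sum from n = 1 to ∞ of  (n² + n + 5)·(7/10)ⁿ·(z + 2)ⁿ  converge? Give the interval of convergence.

(-24/7, -4/7)

Apply the ratio test: |a_{n+1}| / |a_n| = [((n+1)² + (n+1) + 5)/(n² + n + 5)] · 7/10, which tends to 7/10 as n → ∞.
Convergence for |z + 2| · 7/10 < 1, i.e. |z + 2| < 10/7. So R = 10/7.
Check z = -4/7: the terms do not tend to 0, so the series diverges.
Check z = -24/7: the terms have absolute value of order n², which does not tend to 0, so the series diverges by the divergence test.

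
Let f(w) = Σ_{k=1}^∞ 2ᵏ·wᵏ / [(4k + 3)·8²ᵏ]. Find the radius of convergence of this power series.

R = 32

Apply the ratio test: |a_{k+1}| / |a_k| = [(4k + 3)/(4(k+1) + 3)] · 2/64, which tends to 1/32 as k → ∞.
The series converges when 1/32 · |w| < 1, giving R = 32.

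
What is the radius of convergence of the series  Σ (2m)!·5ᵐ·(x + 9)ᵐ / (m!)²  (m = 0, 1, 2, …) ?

By the ratio test, |a_{m+1}/a_m| = (2m+1)·(2m+2)/(m+1)² · 5 → 20.
Thus R = 1/(20) = 1/20.

R = 1/20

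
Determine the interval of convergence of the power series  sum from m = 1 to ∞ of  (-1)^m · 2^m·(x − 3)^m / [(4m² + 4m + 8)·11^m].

The ratio of consecutive coefficients is [(4m² + 4m + 8)/(4(m+1)² + 4(m+1) + 8)] · 2/11 → 2/11.
The series converges when 2/11 · |x − 3| < 1, giving R = 11/2.
Check x = 17/2: absolute convergence follows by limit comparison with Σ 1/m².
Endpoint x = -5/2: the terms are on the order of 1/m², so the series converges absolutely by comparison with the p-series (p = 2 > 1).

[-5/2, 17/2]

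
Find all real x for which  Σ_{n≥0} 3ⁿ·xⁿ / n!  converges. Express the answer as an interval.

The ratio of consecutive coefficients is 3 · 1/(n+1) → 0.
Since the limit is 0 < 1 for every x, the series converges on all of ℝ and R = ∞.

(−∞, ∞)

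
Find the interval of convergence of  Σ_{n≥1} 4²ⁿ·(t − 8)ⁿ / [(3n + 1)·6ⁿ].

The ratio of consecutive coefficients is [(3n + 1)/(3(n+1) + 1)] · 16/6 → 8/3.
Thus R = 1/(8/3) = 3/8.
When t = 67/8, the terms behave like c/n; limit comparison with the harmonic series gives divergence.
When t = 61/8, an alternating series whose terms decrease to 0 in absolute value, so it converges by the Leibniz criterion.

[61/8, 67/8)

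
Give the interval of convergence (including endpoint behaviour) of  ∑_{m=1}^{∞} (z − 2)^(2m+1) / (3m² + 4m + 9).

By the ratio test, |a_{m+1}/a_m| = (3m² + 4m + 9)/(3(m+1)² + 4(m+1) + 9) → 1.
Writing y = (z − 2)², the series in y has radius 1, so |z − 2| < √(1) = 1 and R = 1.
Check z = 3: the terms are on the order of 1/m², so the series converges absolutely by comparison with the p-series (p = 2 > 1).
At z = 1: the series is dominated by a constant times Σ 1/m², which converges (p = 2 > 1).

[1, 3]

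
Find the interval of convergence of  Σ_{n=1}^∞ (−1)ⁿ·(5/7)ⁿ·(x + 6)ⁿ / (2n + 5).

(-37/5, -23/5]

The ratio of consecutive coefficients is [(2n + 5)/(2(n+1) + 5)] · 5/7 → 5/7.
Convergence for |x + 6| · 5/7 < 1, i.e. |x + 6| < 7/5. So R = 7/5.
Endpoint x = -23/5: convergence follows from the alternating series test (terms decrease monotonically to 0).
At x = -37/5: the terms behave like c/n; limit comparison with the harmonic series gives divergence.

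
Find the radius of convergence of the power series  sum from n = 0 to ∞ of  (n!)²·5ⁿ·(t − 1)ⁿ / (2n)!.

R = 4/5

Apply the ratio test: |a_{n+1}| / |a_n| = (n+1)²/[(2n+1)·(2n+2)] · 5, which tends to 5/4 as n → ∞.
Convergence for |t − 1| · 5/4 < 1, i.e. |t − 1| < 4/5. So R = 4/5.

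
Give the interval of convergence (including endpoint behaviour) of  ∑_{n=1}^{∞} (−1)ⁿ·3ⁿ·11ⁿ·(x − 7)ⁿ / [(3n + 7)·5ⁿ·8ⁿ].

By the ratio test, |a_{n+1}/a_n| = [(3n + 7)/(3(n+1) + 7)] · 3·11/(5·8) → 33/40.
Hence the series converges for |x − 7| < 1/(33/40) = 40/33, so the radius of convergence is 40/33.
Endpoint x = 271/33: the terms alternate in sign and decrease monotonically to 0 in absolute value (size ~ c/n), so the alternating series test gives convergence.
When x = 191/33, the terms are asymptotic to a nonzero constant times 1/n, so the series diverges by limit comparison with Σ 1/n.

(191/33, 271/33]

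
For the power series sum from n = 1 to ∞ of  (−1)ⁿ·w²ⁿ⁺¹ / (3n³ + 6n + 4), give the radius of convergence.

R = 1

The ratio of consecutive coefficients is (3n³ + 6n + 4)/(3(n+1)³ + 6(n+1) + 4) → 1.
Successive powers of w differ by 2, so the series converges when |w|² · 1 < 1, i.e. |w| < √(1) = 1. So R = 1.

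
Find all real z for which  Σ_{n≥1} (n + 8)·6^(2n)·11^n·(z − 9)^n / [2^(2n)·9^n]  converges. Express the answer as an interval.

(98/11, 100/11)

Apply the ratio test: |a_{n+1}| / |a_n| = [((n+1) + 8)/(n + 8)] · 36·11/(4·9), which tends to 11 as n → ∞.
The series converges when 11 · |z − 9| < 1, giving R = 1/11.
At z = 100/11: the terms have absolute value of order n, which does not tend to 0, so the series diverges by the divergence test.
Check z = 98/11: the terms do not tend to 0, so the series diverges.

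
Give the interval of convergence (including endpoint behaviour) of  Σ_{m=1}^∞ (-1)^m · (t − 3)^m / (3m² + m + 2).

[2, 4]

By the ratio test, |a_{m+1}/a_m| = (3m² + m + 2)/(3(m+1)² + (m+1) + 2) → 1.
Convergence for |t − 3| < 1, so R = 1.
When t = 4, the series is dominated by a constant times Σ 1/m², which converges (p = 2 > 1).
At t = 2: the series is dominated by a constant times Σ 1/m², which converges (p = 2 > 1).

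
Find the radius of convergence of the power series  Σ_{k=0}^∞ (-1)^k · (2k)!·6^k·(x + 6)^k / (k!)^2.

The ratio of consecutive coefficients is (2k+1)·(2k+2)/(k+1)² · 6 → 24.
Convergence for |x + 6| · 24 < 1, i.e. |x + 6| < 1/24. So R = 1/24.

R = 1/24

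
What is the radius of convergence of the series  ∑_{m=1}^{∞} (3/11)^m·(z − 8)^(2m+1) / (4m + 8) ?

Ratio test: |a_{m+1}/a_m| = [(4m + 8)/(4(m+1) + 8)] · 3/11 → 3/11 as m → ∞.
Since the exponent of (z − 8) increases by 2 each term, convergence requires |z − 8|² < 11/3, hence R = √33/3.

R = √33/3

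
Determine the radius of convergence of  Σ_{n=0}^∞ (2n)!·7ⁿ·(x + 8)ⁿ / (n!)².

By the ratio test, |a_{n+1}/a_n| = (2n+1)·(2n+2)/(n+1)² · 7 → 28.
The series converges when 28 · |x + 8| < 1, giving R = 1/28.

R = 1/28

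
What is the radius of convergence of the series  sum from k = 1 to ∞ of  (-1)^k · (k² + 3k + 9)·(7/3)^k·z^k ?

R = 3/7

Apply the ratio test: |a_{k+1}| / |a_k| = [((k+1)² + 3(k+1) + 9)/(k² + 3k + 9)] · 7/3, which tends to 7/3 as k → ∞.
Hence the series converges for |z| < 1/(7/3) = 3/7, so the radius of convergence is 3/7.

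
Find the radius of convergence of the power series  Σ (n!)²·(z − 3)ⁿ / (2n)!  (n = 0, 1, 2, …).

The ratio of consecutive coefficients is (n+1)²/[(2n+1)·(2n+2)] → 1/4.
Hence the series converges for |z − 3| < 1/(1/4) = 4, so the radius of convergence is 4.

R = 4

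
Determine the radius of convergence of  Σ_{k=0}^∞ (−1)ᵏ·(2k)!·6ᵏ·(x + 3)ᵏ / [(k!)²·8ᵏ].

Ratio test: |a_{k+1}/a_k| = (2k+1)·(2k+2)/(k+1)² · 6/8 → 3 as k → ∞.
Hence the series converges for |x + 3| < 1/(3) = 1/3, so the radius of convergence is 1/3.

R = 1/3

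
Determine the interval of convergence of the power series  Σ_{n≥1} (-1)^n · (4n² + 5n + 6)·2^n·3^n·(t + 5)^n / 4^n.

By the ratio test, |a_{n+1}/a_n| = [(4(n+1)² + 5(n+1) + 6)/(4n² + 5n + 6)] · 2·3/4 → 3/2.
The series converges when 3/2 · |t + 5| < 1, giving R = 2/3.
Check t = -13/3: the terms do not tend to 0, so the series diverges.
Check t = -17/3: the terms do not tend to 0, so the series diverges.

(-17/3, -13/3)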